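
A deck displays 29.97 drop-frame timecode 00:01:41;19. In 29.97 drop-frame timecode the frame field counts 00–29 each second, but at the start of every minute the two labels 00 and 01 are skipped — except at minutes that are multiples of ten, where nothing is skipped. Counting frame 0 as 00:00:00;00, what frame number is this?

As if non-drop at 30 labels/s: (0 × 3600 + 1 × 60 + 41) × 30 + 19 = 3049.
Minute boundaries passed: 1; those not divisible by 10: 1 − 0 = 1; dropped labels = 2 × 1 = 2.
Actual frame index = 3049 − 2 = 3047.

3047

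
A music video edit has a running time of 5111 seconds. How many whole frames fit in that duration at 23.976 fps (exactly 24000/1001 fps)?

122541 frames

Frames = 5111 × 24000/1001 = 122664000/1001 ≈ 122541.4585.
Complete frames: 122541.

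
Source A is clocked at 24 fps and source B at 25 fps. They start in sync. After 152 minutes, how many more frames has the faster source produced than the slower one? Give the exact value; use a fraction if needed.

152 min = 9120 s.
A emits 24 × 9120 = 218880 frames; B emits 25 × 9120 = 228000.
Difference = 9120 frames; B is ahead of A.

9120 frames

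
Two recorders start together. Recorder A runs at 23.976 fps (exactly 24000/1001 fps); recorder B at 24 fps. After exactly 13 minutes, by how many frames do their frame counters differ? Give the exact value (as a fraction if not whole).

13 min = 780 s.
A emits 24000/1001 × 780 = 1440000/77 frames; B emits 24 × 780 = 18720.
Difference = 1440/77 frames (≈ 18.7013); B is ahead of A.

1440/77 frames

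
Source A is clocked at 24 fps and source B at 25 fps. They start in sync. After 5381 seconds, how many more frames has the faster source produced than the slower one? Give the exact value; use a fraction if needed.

5381 frames

A emits 24 × 5381 = 129144 frames; B emits 25 × 5381 = 134525.
Difference = 5381 frames; B is ahead of A.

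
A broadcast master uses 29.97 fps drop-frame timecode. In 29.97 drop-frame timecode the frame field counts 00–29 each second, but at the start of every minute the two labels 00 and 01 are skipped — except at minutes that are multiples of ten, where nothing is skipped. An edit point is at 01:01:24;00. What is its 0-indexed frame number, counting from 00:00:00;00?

As if non-drop at 30 labels/s: (1 × 3600 + 1 × 60 + 24) × 30 + 0 = 110520.
Minute boundaries passed: 61; those not divisible by 10: 61 − 6 = 55; dropped labels = 2 × 55 = 110.
Actual frame index = 110520 − 110 = 110410.

110410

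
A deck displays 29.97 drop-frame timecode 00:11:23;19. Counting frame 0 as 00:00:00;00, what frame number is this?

Complete 10-minute blocks: 1, each 17982 frames → 17982.
Remaining 1 whole minute in the current block: 1800 + 0 × 1798 = 1800 frames.
Within the current minute: 23 × 30 + 19 − 2 = 707 (labels ;00/;01 skipped at this minute). Total = 17982 + 1800 + 707 = 20489.

20489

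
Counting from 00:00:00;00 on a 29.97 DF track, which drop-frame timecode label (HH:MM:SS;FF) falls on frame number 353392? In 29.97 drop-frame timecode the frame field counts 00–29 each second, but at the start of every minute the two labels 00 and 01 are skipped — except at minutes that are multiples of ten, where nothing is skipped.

Ten DF minutes hold 17982 frames, so frame 353392 lies in block 19 (frames 341658–359639) with 11734 frames into that block.
The block's first minute is 1800 frames and the rest 1798 each; 11734 frames reaches minute 6, so 19 × 18 + 6 × 2 = 354 labels have been skipped so far.
Adding those back, label number 353392 + 354 = 353746 at 30 labels/s is 11791 s + 16 f = 3 h 16 min 31 s frame 16, i.e. 03:16:31;16.

03:16:31;16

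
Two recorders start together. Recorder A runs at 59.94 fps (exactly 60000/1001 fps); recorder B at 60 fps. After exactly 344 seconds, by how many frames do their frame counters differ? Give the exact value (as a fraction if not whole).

20640/1001 frames

A emits 60000/1001 × 344 = 20640000/1001 frames; B emits 60 × 344 = 20640.
Difference = 20640/1001 frames (≈ 20.6194); B is ahead of A.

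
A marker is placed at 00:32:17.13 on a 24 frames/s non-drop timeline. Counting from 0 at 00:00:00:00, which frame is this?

46501

Total seconds to the label: (0 × 3600 + 32 × 60 + 17) = 1937.
Frame index = 1937 × 24 + 13 = 46501.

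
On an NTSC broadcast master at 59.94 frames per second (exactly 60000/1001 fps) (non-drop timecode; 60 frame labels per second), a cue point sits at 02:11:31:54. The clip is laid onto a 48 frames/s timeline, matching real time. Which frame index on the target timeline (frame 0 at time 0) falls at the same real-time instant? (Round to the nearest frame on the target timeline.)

Source frame index: (2×3600 + 11×60 + 31) × 60 + 54 = 473514.
Real time: 473514 / (60000/1001) = 78997919/10000 s.
Target frame: (78997919/10000) × (48) = 236993757/625 ≈ 379190.011 → 379190.

frame 379190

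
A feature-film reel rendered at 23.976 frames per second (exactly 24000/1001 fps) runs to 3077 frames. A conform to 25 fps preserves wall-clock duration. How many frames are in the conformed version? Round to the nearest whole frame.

3208 frames

Frames at target rate = 3077 × (25) / (24000/1001) = 3080077/960 ≈ 3208.414.
Nearest whole frame: 3208.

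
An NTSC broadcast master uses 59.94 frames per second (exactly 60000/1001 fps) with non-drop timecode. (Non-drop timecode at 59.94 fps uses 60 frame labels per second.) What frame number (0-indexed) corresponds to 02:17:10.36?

Total seconds to the label: (2 × 3600 + 17 × 60 + 10) = 8230.
Frame index = 8230 × 60 + 36 = 493836.

493836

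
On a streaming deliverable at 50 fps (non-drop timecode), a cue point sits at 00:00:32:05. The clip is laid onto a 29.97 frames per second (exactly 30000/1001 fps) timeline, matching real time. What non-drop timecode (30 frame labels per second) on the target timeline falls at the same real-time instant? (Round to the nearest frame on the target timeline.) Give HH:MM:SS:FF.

Source frame index: (0×3600 + 0×60 + 32) × 50 + 5 = 1605.
Real time: 1605 / (50) = 321/10 s.
Target frame: (321/10) × (30000/1001) = 963000/1001 ≈ 962.038 → 962.
At 30 labels/s: frame 962 → 00:00:32:02.

00:00:32:02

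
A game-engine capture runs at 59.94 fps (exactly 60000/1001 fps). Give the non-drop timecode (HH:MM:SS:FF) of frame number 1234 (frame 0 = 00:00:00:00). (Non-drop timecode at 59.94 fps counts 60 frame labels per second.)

1234 ÷ 60 = 20 full seconds, remainder 34 frames.
20 s = 0 h 0 min 20 s.
Timecode: 00:00:20:34.

00:00:20:34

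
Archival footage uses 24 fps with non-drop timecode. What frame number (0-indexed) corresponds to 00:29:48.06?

42918

Total seconds to the label: (0 × 3600 + 29 × 60 + 48) = 1788.
Frame index = 1788 × 24 + 6 = 42918.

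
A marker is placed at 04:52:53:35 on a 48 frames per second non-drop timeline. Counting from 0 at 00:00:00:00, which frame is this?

frame 843539

Total seconds to the label: (4 × 3600 + 52 × 60 + 53) = 17573.
Frame index = 17573 × 48 + 35 = 843539.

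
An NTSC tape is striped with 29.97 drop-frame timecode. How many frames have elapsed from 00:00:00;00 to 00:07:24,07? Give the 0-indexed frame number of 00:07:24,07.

13313

Complete 10-minute blocks: 0, each 17982 frames → 0.
Remaining 7 whole minutes in the current block: 1800 + 6 × 1798 = 12588 frames.
Within the current minute: 24 × 30 + 7 − 2 = 725 (labels ;00/;01 skipped at this minute). Total = 0 + 12588 + 725 = 13313.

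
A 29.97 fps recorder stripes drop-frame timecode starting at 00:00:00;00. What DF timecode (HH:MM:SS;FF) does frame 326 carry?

Each 10-minute DF block holds 10 × 60 × 30 − 9 × 2 = 17982 frames. 326 ÷ 17982 → 0 full blocks, remainder 326.
Within the partial block the first minute is 1800 frames and each further minute 1798, so 0 further minute boundaries passed. Total skipped labels = 18 × 0 + 2 × 0 = 0.
Non-drop label index = 326 + 0 = 326; at 30 labels/s that is 00:00:10:26, i.e. DF 00:00:10;26.

00:00:10;26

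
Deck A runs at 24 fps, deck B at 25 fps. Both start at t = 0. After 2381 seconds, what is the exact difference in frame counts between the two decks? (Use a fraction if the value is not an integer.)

2381 frames

A emits 24 × 2381 = 57144 frames; B emits 25 × 2381 = 59525.
Difference = 2381 frames; B is ahead of A.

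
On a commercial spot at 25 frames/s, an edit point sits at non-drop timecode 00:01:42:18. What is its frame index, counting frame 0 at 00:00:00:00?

2568

Total seconds to the label: (0 × 3600 + 1 × 60 + 42) = 102.
Frame index = 102 × 25 + 18 = 2568.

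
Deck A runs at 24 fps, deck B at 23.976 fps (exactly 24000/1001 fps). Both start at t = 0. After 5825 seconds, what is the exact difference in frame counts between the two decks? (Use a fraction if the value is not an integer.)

A emits 24 × 5825 = 139800 frames; B emits 24000/1001 × 5825 = 139800000/1001.
Difference = 139800/1001 frames (≈ 139.6603); B is behind A.

139800/1001 frames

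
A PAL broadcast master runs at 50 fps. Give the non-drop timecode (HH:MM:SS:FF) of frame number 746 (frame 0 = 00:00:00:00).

746 ÷ 50 = 14 full seconds, remainder 46 frames.
14 s = 0 h 0 min 14 s.
Timecode: 00:00:14:46.

00:00:14:46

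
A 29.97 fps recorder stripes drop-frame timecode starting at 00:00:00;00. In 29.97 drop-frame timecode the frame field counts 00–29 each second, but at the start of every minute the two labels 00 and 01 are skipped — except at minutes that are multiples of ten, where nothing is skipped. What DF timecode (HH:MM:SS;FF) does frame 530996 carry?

04:55:17;18

Ten DF minutes hold 17982 frames, so frame 530996 lies in block 29 (frames 521478–539459) with 9518 frames into that block.
The block's first minute is 1800 frames and the rest 1798 each; 9518 frames reaches minute 5, so 29 × 18 + 5 × 2 = 532 labels have been skipped so far.
Adding those back, label number 530996 + 532 = 531528 at 30 labels/s is 17717 s + 18 f = 4 h 55 min 17 s frame 18, i.e. 04:55:17;18.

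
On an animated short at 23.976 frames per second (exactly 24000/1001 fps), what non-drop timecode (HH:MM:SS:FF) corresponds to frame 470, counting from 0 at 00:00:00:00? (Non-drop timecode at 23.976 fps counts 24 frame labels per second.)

00:00:19:14

470 ÷ 24 = 19 full seconds, remainder 14 frames.
19 s = 0 h 0 min 19 s.
Timecode: 00:00:19:14.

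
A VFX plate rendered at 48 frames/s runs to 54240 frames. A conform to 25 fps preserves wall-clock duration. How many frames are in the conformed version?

28250 frames

Target frames = source frames × (target rate / source rate) = 54240 × (25)/(48) = 54240 × 25/48 = 28250.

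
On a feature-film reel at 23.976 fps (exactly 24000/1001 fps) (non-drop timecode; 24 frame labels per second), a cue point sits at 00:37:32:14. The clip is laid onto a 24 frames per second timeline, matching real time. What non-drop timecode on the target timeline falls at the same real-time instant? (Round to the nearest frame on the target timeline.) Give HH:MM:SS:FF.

Source frame index: (0×3600 + 37×60 + 32) × 24 + 14 = 54062.
Real time: 54062 / (24000/1001) = 27058031/12000 s.
Target frame: (27058031/12000) × (24) = 27058031/500 ≈ 54116.062 → 54116.
At 24 labels/s: frame 54116 → 00:37:34:20.

00:37:34:20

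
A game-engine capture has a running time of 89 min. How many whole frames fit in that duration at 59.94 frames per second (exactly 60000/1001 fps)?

89 min = 5340 s.
Frames = 5340 × 60000/1001 = 320400000/1001 ≈ 320079.9201.
Complete frames: 320079.

320079 frames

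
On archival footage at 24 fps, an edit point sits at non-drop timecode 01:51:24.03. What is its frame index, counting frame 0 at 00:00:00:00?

Total seconds to the label: (1 × 3600 + 51 × 60 + 24) = 6684.
Frame index = 6684 × 24 + 3 = 160419.

frame 160419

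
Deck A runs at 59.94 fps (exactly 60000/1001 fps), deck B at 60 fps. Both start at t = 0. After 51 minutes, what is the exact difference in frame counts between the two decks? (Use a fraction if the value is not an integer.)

183600/1001 frames

51 min = 3060 s.
A emits 60000/1001 × 3060 = 183600000/1001 frames; B emits 60 × 3060 = 183600.
Difference = 183600/1001 frames (≈ 183.4166); B is ahead of A.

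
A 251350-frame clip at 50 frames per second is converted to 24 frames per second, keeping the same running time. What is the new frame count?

Target frames = source frames × (target rate / source rate) = 251350 × (24)/(50) = 251350 × 12/25 = 120648.

120648 frames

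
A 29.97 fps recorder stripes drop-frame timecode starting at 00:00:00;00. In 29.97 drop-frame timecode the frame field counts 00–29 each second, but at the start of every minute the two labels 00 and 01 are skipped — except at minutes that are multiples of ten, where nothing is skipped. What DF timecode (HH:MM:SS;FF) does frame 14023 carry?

00:07:47;27

Each 10-minute DF block holds 10 × 60 × 30 − 9 × 2 = 17982 frames. 14023 ÷ 17982 → 0 full blocks, remainder 14023.
Within the partial block the first minute is 1800 frames and each further minute 1798, so 7 further minute boundaries passed. Total skipped labels = 18 × 0 + 2 × 7 = 14.
Non-drop label index = 14023 + 14 = 14037; at 30 labels/s that is 00:07:47:27, i.e. DF 00:07:47;27.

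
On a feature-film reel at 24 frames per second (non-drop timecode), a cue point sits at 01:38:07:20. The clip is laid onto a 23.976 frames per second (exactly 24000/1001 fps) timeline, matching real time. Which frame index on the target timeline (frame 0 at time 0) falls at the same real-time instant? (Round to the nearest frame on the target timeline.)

frame 141167

Source frame index: (1×3600 + 38×60 + 7) × 24 + 20 = 141308.
Real time: 141308 / (24) = 35327/6 s.
Target frame: (35327/6) × (24000/1001) = 141308000/1001 ≈ 141166.833 → 141167.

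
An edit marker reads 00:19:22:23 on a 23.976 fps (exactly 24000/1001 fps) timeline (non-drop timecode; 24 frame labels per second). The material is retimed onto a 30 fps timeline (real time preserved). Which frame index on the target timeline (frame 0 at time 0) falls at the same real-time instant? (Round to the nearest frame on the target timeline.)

Source frame index: (0×3600 + 19×60 + 22) × 24 + 23 = 27911.
Real time: 27911 / (24000/1001) = 27938911/24000 s.
Target frame: (27938911/24000) × (30) = 27938911/800 ≈ 34923.639 → 34924.

frame 34924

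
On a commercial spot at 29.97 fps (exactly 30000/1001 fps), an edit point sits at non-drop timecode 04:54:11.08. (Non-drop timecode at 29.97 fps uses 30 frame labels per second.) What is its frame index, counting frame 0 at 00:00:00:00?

frame 529538

Total seconds to the label: (4 × 3600 + 54 × 60 + 11) = 17651.
Frame index = 17651 × 30 + 8 = 529538.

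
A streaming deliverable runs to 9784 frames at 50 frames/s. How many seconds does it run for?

195.68 seconds

Running time = 9784 / (50) = 195.68 s.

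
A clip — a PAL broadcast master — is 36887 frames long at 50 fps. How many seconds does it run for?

737.74 seconds

Running time = 36887 / (50) = 737.74 s.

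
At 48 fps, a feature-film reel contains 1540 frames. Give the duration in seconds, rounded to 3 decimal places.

32.083 seconds

Running time = 1540 × 1/48 = 385/12 s ≈ 32.083 s.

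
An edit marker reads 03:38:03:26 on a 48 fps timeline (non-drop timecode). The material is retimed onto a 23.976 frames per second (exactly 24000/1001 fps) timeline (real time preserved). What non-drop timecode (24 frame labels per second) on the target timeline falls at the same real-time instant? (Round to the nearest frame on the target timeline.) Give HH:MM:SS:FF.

Source frame index: (3×3600 + 38×60 + 3) × 48 + 26 = 628010.
Real time: 628010 / (48) = 314005/24 s.
Target frame: (314005/24) × (24000/1001) = 314005000/1001 ≈ 313691.309 → 313691.
At 24 labels/s: frame 313691 → 03:37:50:11.

03:37:50:11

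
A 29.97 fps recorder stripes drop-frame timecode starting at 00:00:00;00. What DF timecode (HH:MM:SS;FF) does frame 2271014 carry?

Each 10-minute DF block holds 10 × 60 × 30 − 9 × 2 = 17982 frames. 2271014 ÷ 17982 → 126 full blocks, remainder 5282.
Within the partial block the first minute is 1800 frames and each further minute 1798, so 2 further minute boundaries passed. Total skipped labels = 18 × 126 + 2 × 2 = 2272.
Non-drop label index = 2271014 + 2272 = 2273286; at 30 labels/s that is 21:02:56:06, i.e. DF 21:02:56;06.

21:02:56;06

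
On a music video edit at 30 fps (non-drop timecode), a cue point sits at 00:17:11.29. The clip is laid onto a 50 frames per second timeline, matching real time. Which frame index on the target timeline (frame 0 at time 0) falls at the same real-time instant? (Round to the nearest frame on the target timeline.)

frame 51598

Source frame index: (0×3600 + 17×60 + 11) × 30 + 29 = 30959.
Real time: 30959 / (30) = 30959/30 s.
Target frame: (30959/30) × (50) = 154795/3 ≈ 51598.333 → 51598.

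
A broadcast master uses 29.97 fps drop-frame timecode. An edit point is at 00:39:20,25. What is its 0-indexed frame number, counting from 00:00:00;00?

Complete 10-minute blocks: 3, each 17982 frames → 53946.
Remaining 9 whole minutes in the current block: 1800 + 8 × 1798 = 16184 frames.
Within the current minute: 20 × 30 + 25 − 2 = 623 (labels ;00/;01 skipped at this minute). Total = 53946 + 16184 + 623 = 70753.

70753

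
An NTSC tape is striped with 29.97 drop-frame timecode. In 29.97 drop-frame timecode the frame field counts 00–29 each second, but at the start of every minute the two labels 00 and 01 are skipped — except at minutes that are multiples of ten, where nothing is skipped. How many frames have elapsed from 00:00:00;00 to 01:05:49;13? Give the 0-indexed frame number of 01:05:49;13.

Complete 10-minute blocks: 6, each 17982 frames → 107892.
Remaining 5 whole minutes in the current block: 1800 + 4 × 1798 = 8992 frames.
Within the current minute: 49 × 30 + 13 − 2 = 1481 (labels ;00/;01 skipped at this minute). Total = 107892 + 8992 + 1481 = 118365.

118365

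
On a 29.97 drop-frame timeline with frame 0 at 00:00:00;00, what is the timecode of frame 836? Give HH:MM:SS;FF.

00:00:27;26

Ten DF minutes hold 17982 frames, so frame 836 lies in block 0 (frames 0–17981) with 836 frames into that block.
The block's first minute is 1800 frames and the rest 1798 each; 836 frames reaches minute 0, so 0 × 18 + 0 × 2 = 0 labels have been skipped so far.
Adding those back, label number 836 + 0 = 836 at 30 labels/s is 27 s + 26 f = 0 h 0 min 27 s frame 26, i.e. 00:00:27;26.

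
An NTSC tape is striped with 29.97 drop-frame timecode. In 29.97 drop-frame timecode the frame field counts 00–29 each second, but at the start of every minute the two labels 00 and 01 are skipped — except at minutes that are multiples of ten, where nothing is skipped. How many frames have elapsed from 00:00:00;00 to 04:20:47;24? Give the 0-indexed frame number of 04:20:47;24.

As if non-drop at 30 labels/s: (4 × 3600 + 20 × 60 + 47) × 30 + 24 = 469434.
Minute boundaries passed: 260; those not divisible by 10: 260 − 26 = 234; dropped labels = 2 × 234 = 468.
Actual frame index = 469434 − 468 = 468966.

468966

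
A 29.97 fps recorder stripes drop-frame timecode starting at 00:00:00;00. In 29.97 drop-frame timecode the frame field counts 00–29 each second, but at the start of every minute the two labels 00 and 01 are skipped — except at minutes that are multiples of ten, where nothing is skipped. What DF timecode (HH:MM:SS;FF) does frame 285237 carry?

02:38:37;13

Ten DF minutes hold 17982 frames, so frame 285237 lies in block 15 (frames 269730–287711) with 15507 frames into that block.
The block's first minute is 1800 frames and the rest 1798 each; 15507 frames reaches minute 8, so 15 × 18 + 8 × 2 = 286 labels have been skipped so far.
Adding those back, label number 285237 + 286 = 285523 at 30 labels/s is 9517 s + 13 f = 2 h 38 min 37 s frame 13, i.e. 02:38:37;13.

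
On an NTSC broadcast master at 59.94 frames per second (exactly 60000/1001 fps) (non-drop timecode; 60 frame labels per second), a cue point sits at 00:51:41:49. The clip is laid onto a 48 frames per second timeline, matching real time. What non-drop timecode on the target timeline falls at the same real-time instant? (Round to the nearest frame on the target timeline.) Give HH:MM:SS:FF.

Source frame index: (0×3600 + 51×60 + 41) × 60 + 49 = 186109.
Real time: 186109 / (60000/1001) = 186295109/60000 s.
Target frame: (186295109/60000) × (48) = 186295109/1250 ≈ 149036.087 → 149036.
At 48 labels/s: frame 149036 → 00:51:44:44.

00:51:44:44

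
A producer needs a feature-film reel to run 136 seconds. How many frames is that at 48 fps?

6528 frames

Frames = 136 × 48 = 6528.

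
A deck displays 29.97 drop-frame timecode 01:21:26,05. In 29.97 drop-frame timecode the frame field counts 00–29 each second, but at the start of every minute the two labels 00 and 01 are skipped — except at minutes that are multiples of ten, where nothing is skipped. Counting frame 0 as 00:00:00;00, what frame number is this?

As if non-drop at 30 labels/s: (1 × 3600 + 21 × 60 + 26) × 30 + 5 = 146585.
Minute boundaries passed: 81; those not divisible by 10: 81 − 8 = 73; dropped labels = 2 × 73 = 146.
Actual frame index = 146585 − 146 = 146439.

146439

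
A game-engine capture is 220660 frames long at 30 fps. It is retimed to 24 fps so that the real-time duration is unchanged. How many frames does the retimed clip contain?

176528 frames

Target frames = source frames × (target rate / source rate) = 220660 × (24)/(30) = 220660 × 4/5 = 176528.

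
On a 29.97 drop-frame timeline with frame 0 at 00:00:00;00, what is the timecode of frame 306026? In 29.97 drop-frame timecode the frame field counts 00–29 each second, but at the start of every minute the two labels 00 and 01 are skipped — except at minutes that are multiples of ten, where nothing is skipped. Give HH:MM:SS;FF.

Each 10-minute DF block holds 10 × 60 × 30 − 9 × 2 = 17982 frames. 306026 ÷ 17982 → 17 full blocks, remainder 332.
Within the partial block the first minute is 1800 frames and each further minute 1798, so 0 further minute boundaries passed. Total skipped labels = 18 × 17 + 2 × 0 = 306.
Non-drop label index = 306026 + 306 = 306332; at 30 labels/s that is 02:50:11:02, i.e. DF 02:50:11;02.

02:50:11;02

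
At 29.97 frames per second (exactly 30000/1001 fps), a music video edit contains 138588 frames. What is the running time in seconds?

Running time = 138588 / (30000/1001) = 4624.2196 s.

4624.2196 seconds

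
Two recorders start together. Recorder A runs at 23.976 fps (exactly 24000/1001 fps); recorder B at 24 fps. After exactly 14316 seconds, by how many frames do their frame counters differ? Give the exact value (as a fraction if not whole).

A emits 24000/1001 × 14316 = 343584000/1001 frames; B emits 24 × 14316 = 343584.
Difference = 343584/1001 frames (≈ 343.2408); B is ahead of A.

343584/1001 frames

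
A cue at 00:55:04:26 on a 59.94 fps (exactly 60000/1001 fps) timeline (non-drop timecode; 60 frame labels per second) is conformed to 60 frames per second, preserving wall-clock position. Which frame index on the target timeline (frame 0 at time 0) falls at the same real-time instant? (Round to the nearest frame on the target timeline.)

frame 198464

Source frame index: (0×3600 + 55×60 + 4) × 60 + 26 = 198266.
Real time: 198266 / (60000/1001) = 99232133/30000 s.
Target frame: (99232133/30000) × (60) = 99232133/500 ≈ 198464.266 → 198464.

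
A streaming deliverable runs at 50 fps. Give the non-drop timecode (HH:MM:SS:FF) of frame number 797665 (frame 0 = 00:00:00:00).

04:25:53:15

797665 ÷ 50 = 15953 full seconds, remainder 15 frames.
15953 s = 4 h 25 min 53 s.
Timecode: 04:25:53:15.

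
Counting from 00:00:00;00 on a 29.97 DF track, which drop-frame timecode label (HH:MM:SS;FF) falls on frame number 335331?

Ten DF minutes hold 17982 frames, so frame 335331 lies in block 18 (frames 323676–341657) with 11655 frames into that block.
The block's first minute is 1800 frames and the rest 1798 each; 11655 frames reaches minute 6, so 18 × 18 + 6 × 2 = 336 labels have been skipped so far.
Adding those back, label number 335331 + 336 = 335667 at 30 labels/s is 11188 s + 27 f = 3 h 6 min 28 s frame 27, i.e. 03:06:28;27.

03:06:28;27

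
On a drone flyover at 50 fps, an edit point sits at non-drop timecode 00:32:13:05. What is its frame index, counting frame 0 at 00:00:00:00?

Total seconds to the label: (0 × 3600 + 32 × 60 + 13) = 1933.
Frame index = 1933 × 50 + 5 = 96655.

96655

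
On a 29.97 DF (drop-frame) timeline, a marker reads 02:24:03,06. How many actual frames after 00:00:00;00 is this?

259036

As if non-drop at 30 labels/s: (2 × 3600 + 24 × 60 + 3) × 30 + 6 = 259296.
Minute boundaries passed: 144; those not divisible by 10: 144 − 14 = 130; dropped labels = 2 × 130 = 260.
Actual frame index = 259296 − 260 = 259036.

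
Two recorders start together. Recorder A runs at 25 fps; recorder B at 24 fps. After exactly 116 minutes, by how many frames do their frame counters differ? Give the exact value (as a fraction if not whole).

116 min = 6960 s.
A emits 25 × 6960 = 174000 frames; B emits 24 × 6960 = 167040.
Difference = 6960 frames; B is behind A.

6960 frames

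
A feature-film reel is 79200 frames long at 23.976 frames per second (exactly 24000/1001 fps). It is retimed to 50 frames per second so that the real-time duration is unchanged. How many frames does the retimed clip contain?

165165 frames

Target frames = source frames × (target rate / source rate) = 79200 × (50)/(24000/1001) = 79200 × 1001/480 = 165165.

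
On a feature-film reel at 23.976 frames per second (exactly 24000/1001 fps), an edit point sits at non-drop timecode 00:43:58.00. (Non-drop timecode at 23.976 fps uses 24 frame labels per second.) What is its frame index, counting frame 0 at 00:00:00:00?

63312

Total seconds to the label: (0 × 3600 + 43 × 60 + 58) = 2638.
Frame index = 2638 × 24 + 0 = 63312.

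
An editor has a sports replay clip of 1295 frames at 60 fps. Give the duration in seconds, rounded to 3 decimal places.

21.583 seconds

Running time = 1295 × 1/60 = 259/12 s ≈ 21.583 s.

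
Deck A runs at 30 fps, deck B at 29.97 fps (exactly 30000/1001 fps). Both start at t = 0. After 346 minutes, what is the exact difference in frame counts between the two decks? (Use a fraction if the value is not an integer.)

622800/1001 frames

346 min = 20760 s.
A emits 30 × 20760 = 622800 frames; B emits 30000/1001 × 20760 = 622800000/1001.
Difference = 622800/1001 frames (≈ 622.1778); B is behind A.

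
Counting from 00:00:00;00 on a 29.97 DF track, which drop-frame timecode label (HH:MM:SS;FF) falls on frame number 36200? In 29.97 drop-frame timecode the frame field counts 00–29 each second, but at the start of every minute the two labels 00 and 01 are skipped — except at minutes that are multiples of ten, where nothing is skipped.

Ten DF minutes hold 17982 frames, so frame 36200 lies in block 2 (frames 35964–53945) with 236 frames into that block.
The block's first minute is 1800 frames and the rest 1798 each; 236 frames reaches minute 0, so 2 × 18 + 0 × 2 = 36 labels have been skipped so far.
Adding those back, label number 36200 + 36 = 36236 at 30 labels/s is 1207 s + 26 f = 0 h 20 min 7 s frame 26, i.e. 00:20:07;26.

00:20:07;26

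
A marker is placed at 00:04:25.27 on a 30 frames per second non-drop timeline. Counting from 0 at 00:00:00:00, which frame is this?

Total seconds to the label: (0 × 3600 + 4 × 60 + 25) = 265.
Frame index = 265 × 30 + 27 = 7977.

frame 7977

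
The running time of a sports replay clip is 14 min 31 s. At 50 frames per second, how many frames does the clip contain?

43550 frames

14 min 31 s = 871 s.
Frames = 871 × 50 = 43550.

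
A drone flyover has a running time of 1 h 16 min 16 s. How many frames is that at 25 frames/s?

114400 frames

1 h 16 min 16 s = 4576 s.
Frames = 4576 × 25 = 114400.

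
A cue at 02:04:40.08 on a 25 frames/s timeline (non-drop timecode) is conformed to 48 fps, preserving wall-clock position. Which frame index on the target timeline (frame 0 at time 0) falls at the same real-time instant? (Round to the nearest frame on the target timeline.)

frame 359055

Source frame index: (2×3600 + 4×60 + 40) × 25 + 8 = 187008.
Real time: 187008 / (25) = 187008/25 s.
Target frame: (187008/25) × (48) = 8976384/25 ≈ 359055.360 → 359055.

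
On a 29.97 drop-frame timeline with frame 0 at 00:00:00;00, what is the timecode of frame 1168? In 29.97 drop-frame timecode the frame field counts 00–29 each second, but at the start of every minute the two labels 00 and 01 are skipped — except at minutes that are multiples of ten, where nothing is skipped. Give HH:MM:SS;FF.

Each 10-minute DF block holds 10 × 60 × 30 − 9 × 2 = 17982 frames. 1168 ÷ 17982 → 0 full blocks, remainder 1168.
Within the partial block the first minute is 1800 frames and each further minute 1798, so 0 further minute boundaries passed. Total skipped labels = 18 × 0 + 2 × 0 = 0.
Non-drop label index = 1168 + 0 = 1168; at 30 labels/s that is 00:00:38:28, i.e. DF 00:00:38;28.

00:00:38;28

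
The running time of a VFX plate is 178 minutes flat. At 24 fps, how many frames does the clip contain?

256320 frames

178 min = 10680 s.
Frames = 10680 × 24 = 256320.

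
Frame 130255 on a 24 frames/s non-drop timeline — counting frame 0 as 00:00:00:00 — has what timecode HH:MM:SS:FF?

130255 ÷ 24 = 5427 full seconds, remainder 7 frames.
5427 s = 1 h 30 min 27 s.
Timecode: 01:30:27:07.

01:30:27:07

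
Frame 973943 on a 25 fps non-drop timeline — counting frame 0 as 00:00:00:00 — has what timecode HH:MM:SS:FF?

10:49:17:18

973943 ÷ 25 = 38957 full seconds, remainder 18 frames.
38957 s = 10 h 49 min 17 s.
Timecode: 10:49:17:18.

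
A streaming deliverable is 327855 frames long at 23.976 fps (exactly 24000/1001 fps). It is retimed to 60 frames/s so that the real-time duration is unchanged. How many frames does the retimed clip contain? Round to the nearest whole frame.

820457 frames

Frames at target rate = 327855 × (60) / (24000/1001) = 65636571/80 ≈ 820457.137.
Nearest whole frame: 820457.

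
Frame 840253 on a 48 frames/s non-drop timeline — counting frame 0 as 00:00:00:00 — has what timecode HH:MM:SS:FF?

840253 ÷ 48 = 17505 full seconds, remainder 13 frames.
17505 s = 4 h 51 min 45 s.
Timecode: 04:51:45:13.

04:51:45:13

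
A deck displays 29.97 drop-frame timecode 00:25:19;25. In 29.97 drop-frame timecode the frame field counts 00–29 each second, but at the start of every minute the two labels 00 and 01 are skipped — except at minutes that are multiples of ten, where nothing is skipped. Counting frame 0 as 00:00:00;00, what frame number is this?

45549

As if non-drop at 30 labels/s: (0 × 3600 + 25 × 60 + 19) × 30 + 25 = 45595.
Minute boundaries passed: 25; those not divisible by 10: 25 − 2 = 23; dropped labels = 2 × 23 = 46.
Actual frame index = 45595 − 46 = 45549.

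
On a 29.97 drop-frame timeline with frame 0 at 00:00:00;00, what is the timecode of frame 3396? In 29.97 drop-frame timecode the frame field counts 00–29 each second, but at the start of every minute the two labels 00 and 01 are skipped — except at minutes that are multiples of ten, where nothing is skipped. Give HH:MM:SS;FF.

Ten DF minutes hold 17982 frames, so frame 3396 lies in block 0 (frames 0–17981) with 3396 frames into that block.
The block's first minute is 1800 frames and the rest 1798 each; 3396 frames reaches minute 1, so 0 × 18 + 1 × 2 = 2 labels have been skipped so far.
Adding those back, label number 3396 + 2 = 3398 at 30 labels/s is 113 s + 8 f = 0 h 1 min 53 s frame 8, i.e. 00:01:53;08.

00:01:53;08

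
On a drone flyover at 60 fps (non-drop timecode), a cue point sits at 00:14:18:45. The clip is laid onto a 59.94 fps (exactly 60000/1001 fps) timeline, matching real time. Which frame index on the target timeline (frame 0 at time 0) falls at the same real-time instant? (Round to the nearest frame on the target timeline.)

Source frame index: (0×3600 + 14×60 + 18) × 60 + 45 = 51525.
Real time: 51525 / (60) = 3435/4 s.
Target frame: (3435/4) × (60000/1001) = 51525000/1001 ≈ 51473.526 → 51474.

frame 51474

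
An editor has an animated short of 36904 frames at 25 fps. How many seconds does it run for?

1476.16 seconds

Running time = 36904 / (25) = 1476.16 s.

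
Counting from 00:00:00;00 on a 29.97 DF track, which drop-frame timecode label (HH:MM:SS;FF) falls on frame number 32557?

00:18:06;11

Ten DF minutes hold 17982 frames, so frame 32557 lies in block 1 (frames 17982–35963) with 14575 frames into that block.
The block's first minute is 1800 frames and the rest 1798 each; 14575 frames reaches minute 8, so 1 × 18 + 8 × 2 = 34 labels have been skipped so far.
Adding those back, label number 32557 + 34 = 32591 at 30 labels/s is 1086 s + 11 f = 0 h 18 min 6 s frame 11, i.e. 00:18:06;11.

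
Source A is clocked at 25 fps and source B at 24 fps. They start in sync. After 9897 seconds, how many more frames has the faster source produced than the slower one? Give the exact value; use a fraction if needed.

A emits 25 × 9897 = 247425 frames; B emits 24 × 9897 = 237528.
Difference = 9897 frames; B is behind A.

9897 frames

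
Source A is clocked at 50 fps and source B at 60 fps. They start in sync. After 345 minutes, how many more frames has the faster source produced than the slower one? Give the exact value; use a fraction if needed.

345 min = 20700 s.
A emits 50 × 20700 = 1035000 frames; B emits 60 × 20700 = 1242000.
Difference = 207000 frames; B is ahead of A.

207000 frames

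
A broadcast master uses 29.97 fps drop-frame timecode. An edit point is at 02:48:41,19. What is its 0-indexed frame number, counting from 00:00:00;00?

Complete 10-minute blocks: 16, each 17982 frames → 287712.
Remaining 8 whole minutes in the current block: 1800 + 7 × 1798 = 14386 frames.
Within the current minute: 41 × 30 + 19 − 2 = 1247 (labels ;00/;01 skipped at this minute). Total = 287712 + 14386 + 1247 = 303345.

303345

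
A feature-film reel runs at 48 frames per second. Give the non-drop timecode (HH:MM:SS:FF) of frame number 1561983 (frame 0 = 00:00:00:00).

1561983 ÷ 48 = 32541 full seconds, remainder 15 frames.
32541 s = 9 h 2 min 21 s.
Timecode: 09:02:21:15.

09:02:21:15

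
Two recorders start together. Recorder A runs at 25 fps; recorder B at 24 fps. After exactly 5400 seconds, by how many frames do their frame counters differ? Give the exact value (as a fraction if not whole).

A emits 25 × 5400 = 135000 frames; B emits 24 × 5400 = 129600.
Difference = 5400 frames; B is behind A.

5400 frames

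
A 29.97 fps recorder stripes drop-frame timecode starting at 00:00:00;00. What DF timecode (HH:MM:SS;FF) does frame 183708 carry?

01:42:09;22

Each 10-minute DF block holds 10 × 60 × 30 − 9 × 2 = 17982 frames. 183708 ÷ 17982 → 10 full blocks, remainder 3888.
Within the partial block the first minute is 1800 frames and each further minute 1798, so 2 further minute boundaries passed. Total skipped labels = 18 × 10 + 2 × 2 = 184.
Non-drop label index = 183708 + 184 = 183892; at 30 labels/s that is 01:42:09:22, i.e. DF 01:42:09;22.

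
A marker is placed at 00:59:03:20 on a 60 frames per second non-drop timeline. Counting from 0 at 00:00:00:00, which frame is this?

Total seconds to the label: (0 × 3600 + 59 × 60 + 3) = 3543.
Frame index = 3543 × 60 + 20 = 212600.

212600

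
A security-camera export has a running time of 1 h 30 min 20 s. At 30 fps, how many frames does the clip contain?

162600 frames

1 h 30 min 20 s = 5420 s.
Frames = 5420 × 30 = 162600.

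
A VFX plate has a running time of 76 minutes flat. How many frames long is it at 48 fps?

76 min = 4560 s.
Frames = 4560 × 48 = 218880.

218880 frames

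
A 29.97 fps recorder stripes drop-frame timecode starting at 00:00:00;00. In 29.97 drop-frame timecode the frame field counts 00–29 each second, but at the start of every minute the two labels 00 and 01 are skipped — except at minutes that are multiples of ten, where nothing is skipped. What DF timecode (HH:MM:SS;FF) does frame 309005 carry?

Each 10-minute DF block holds 10 × 60 × 30 − 9 × 2 = 17982 frames. 309005 ÷ 17982 → 17 full blocks, remainder 3311.
Within the partial block the first minute is 1800 frames and each further minute 1798, so 1 further minute boundary passed. Total skipped labels = 18 × 17 + 2 × 1 = 308.
Non-drop label index = 309005 + 308 = 309313; at 30 labels/s that is 02:51:50:13, i.e. DF 02:51:50;13.

02:51:50;13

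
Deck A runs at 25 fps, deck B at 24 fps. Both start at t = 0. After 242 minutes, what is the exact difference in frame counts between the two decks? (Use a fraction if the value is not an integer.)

242 min = 14520 s.
A emits 25 × 14520 = 363000 frames; B emits 24 × 14520 = 348480.
Difference = 14520 frames; B is behind A.

14520 frames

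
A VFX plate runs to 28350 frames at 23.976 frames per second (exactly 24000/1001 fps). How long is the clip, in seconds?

1182.43125 seconds

Running time = 28350 / (24000/1001) = 1182.43125 s.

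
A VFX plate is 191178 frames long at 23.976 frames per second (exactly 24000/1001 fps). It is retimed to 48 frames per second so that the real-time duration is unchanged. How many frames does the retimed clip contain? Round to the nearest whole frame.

382738 frames

Frames at target rate = 191178 × (48) / (24000/1001) = 95684589/250 ≈ 382738.356.
Nearest whole frame: 382738.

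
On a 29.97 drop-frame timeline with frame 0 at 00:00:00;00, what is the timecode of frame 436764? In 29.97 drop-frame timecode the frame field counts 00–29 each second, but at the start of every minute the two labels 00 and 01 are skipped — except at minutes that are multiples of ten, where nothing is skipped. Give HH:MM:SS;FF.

Each 10-minute DF block holds 10 × 60 × 30 − 9 × 2 = 17982 frames. 436764 ÷ 17982 → 24 full blocks, remainder 5196.
Within the partial block the first minute is 1800 frames and each further minute 1798, so 2 further minute boundaries passed. Total skipped labels = 18 × 24 + 2 × 2 = 436.
Non-drop label index = 436764 + 436 = 437200; at 30 labels/s that is 04:02:53:10, i.e. DF 04:02:53;10.

04:02:53;10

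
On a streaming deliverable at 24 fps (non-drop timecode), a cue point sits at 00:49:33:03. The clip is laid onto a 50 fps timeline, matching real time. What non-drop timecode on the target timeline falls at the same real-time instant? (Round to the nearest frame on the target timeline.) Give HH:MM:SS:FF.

00:49:33:06

Source frame index: (0×3600 + 49×60 + 33) × 24 + 3 = 71355.
Real time: 71355 / (24) = 23785/8 s.
Target frame: (23785/8) × (50) = 594625/4 ≈ 148656.250 → 148656.
At 50 labels/s: frame 148656 → 00:49:33:06.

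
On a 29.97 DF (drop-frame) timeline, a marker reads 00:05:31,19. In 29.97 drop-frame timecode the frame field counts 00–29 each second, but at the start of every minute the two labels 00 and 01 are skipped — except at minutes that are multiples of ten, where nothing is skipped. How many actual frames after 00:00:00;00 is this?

9939

As if non-drop at 30 labels/s: (0 × 3600 + 5 × 60 + 31) × 30 + 19 = 9949.
Minute boundaries passed: 5; those not divisible by 10: 5 − 0 = 5; dropped labels = 2 × 5 = 10.
Actual frame index = 9949 − 10 = 9939.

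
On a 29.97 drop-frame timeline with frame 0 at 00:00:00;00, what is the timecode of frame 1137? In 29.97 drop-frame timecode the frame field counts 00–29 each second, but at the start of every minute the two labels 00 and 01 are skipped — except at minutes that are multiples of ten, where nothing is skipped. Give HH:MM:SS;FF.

00:00:37;27

Ten DF minutes hold 17982 frames, so frame 1137 lies in block 0 (frames 0–17981) with 1137 frames into that block.
The block's first minute is 1800 frames and the rest 1798 each; 1137 frames reaches minute 0, so 0 × 18 + 0 × 2 = 0 labels have been skipped so far.
Adding those back, label number 1137 + 0 = 1137 at 30 labels/s is 37 s + 27 f = 0 h 0 min 37 s frame 27, i.e. 00:00:37;27.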